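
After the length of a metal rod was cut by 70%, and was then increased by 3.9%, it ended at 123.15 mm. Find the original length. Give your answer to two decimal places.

395.09 mm

The overall multiplier applied was 0.3 × 1.039 = 0.3117.
So the original length was 123.15 ÷ 0.3117 ≈ 395.09 mm.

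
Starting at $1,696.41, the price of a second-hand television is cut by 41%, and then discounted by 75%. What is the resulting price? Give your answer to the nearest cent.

Apply the 41% decrease: $1,696.41 × 0.59 = $1000.8819.
Apply the 75% decrease: $1000.8819 × 0.25 = $250.220475 ≈ $250.22.

$250.22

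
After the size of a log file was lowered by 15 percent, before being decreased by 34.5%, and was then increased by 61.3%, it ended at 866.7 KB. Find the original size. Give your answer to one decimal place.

Undoing the 61.3% increase: 866.7 ÷ 1.613 ≈ 537.321761.
Undoing the 34.5% decrease: 537.321761 ÷ 0.655 ≈ 820.338566.
Undoing the 15% decrease: 820.338566 ÷ 0.85 ≈ 965.1 KB.

965.1 KB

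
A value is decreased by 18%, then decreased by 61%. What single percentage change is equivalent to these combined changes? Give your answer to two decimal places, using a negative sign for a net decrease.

The combined multiplier is 0.82 × 0.39 = 0.3198.
That corresponds to a decrease of 68.02%.

-68.02%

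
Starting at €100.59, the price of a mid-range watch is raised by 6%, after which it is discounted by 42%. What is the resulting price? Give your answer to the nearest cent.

€61.84

Each change multiplies by a factor: 1.06 × 0.58 = 0.6148.
€100.59 × 0.6148 = €61.842732 ≈ €61.84.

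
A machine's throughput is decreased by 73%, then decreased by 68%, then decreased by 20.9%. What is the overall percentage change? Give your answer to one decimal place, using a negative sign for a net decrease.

A 73% decrease multiplies by 0.27.
Then a 68% decrease: 0.27 × 0.32 = 0.0864.
Then a 20.9% decrease: 0.0864 × 0.791 = 0.0683424.
Overall factor 0.0683424, i.e. -93.2%.

-93.2%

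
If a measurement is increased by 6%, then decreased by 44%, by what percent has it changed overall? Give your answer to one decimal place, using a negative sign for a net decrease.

-40.6%

A 6% increase multiplies by 1.06.
Then a 44% decrease: 1.06 × 0.56 = 0.5936.
Overall factor 0.5936, i.e. -40.6%.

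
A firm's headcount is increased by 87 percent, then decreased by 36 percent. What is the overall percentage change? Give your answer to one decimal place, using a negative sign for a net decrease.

An 87% increase multiplies by 1.87.
Then a 36% decrease: 1.87 × 0.64 = 1.1968.
Overall factor 1.1968, i.e. 19.7%.

19.7%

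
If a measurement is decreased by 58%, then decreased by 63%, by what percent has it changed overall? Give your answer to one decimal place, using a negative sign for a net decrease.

The combined multiplier is 0.42 × 0.37 = 0.1554.
That corresponds to a decrease of 84.5%.

-84.5%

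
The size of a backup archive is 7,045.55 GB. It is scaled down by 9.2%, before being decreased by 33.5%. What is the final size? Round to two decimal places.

Apply the 9.2% decrease: 7,045.55 × 0.908 = 6397.3594.
33.5% decrease: 6397.3594 × 0.665 = 4254.244001 ≈ 4,254.24.

4,254.24 GB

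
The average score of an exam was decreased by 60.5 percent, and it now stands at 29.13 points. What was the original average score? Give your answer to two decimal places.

The overall multiplier applied was 0.395.
So the original average score was 29.13 ÷ 0.395 ≈ 73.75 points.

73.75 points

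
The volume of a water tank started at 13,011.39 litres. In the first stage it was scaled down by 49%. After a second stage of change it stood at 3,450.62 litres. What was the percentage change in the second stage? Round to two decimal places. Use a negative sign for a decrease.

After the first stage: 13,011.39 × 0.51 = 6635.8089.
Second-stage multiplier: 3,450.62 ÷ 6635.8089 ≈ 0.52.
That is a change of -48.00%.

-48.00%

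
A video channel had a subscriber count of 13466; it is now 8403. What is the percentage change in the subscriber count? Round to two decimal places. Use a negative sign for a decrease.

Change: 8403 − 13466 = -5063.
Relative to the original: -5063 ÷ 13466 ≈ -37.60%.

-37.60%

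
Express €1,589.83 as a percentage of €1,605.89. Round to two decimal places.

€1,589.83 ÷ €1,605.89 ≈ 99.00%.

99.00%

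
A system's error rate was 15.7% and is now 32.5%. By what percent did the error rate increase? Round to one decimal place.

107.0%

The change is 32.5 − 15.7 = 16.8 percentage points.
Relative to the original 15.7%, that is 16.8 ÷ 15.7 ≈ 107.0%.
So the error rate rose by 107.0%.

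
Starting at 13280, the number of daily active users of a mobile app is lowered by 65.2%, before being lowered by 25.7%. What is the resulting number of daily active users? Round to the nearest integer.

3434

Each change multiplies by a factor: 0.348 × 0.743 = 0.258564.
13280 × 0.258564 = 3433.72992 ≈ 3434.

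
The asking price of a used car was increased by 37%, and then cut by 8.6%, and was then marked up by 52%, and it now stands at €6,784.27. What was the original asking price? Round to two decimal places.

€3,564.45

The overall multiplier applied was 1.37 × 0.914 × 1.52 = 1.9033136.
So the original asking price was €6,784.27 ÷ 1.9033136 ≈ €3,564.45.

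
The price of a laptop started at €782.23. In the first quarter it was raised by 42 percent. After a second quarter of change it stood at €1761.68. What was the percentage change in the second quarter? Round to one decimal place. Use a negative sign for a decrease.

58.6%

After the first quarter: €782.23 × 1.42 = €1110.7666.
Second-quarter multiplier: €1761.68 ÷ €1110.7666 ≈ 1.586.
That is a change of 58.6%.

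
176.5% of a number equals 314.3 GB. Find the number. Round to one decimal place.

314.3 GB ÷ 1.765 ≈ 178.1 GB.

178.1 GB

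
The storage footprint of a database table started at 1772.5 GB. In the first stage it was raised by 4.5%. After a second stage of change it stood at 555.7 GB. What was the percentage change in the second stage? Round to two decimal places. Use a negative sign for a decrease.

After the first stage: 1772.5 × 1.045 = 1852.2625.
Second-stage multiplier: 555.7 ÷ 1852.2625 ≈ 0.300011.
That is a change of -70.00%.

-70.00%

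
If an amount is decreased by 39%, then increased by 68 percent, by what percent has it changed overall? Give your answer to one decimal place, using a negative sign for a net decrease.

2.5%

A 39% decrease multiplies by 0.61.
Then a 68% increase: 0.61 × 1.68 = 1.0248.
Overall factor 1.0248, i.e. 2.5%.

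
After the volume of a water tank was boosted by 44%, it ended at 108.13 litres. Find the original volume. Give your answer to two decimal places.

The overall multiplier applied was 1.44.
So the original volume was 108.13 ÷ 1.44 ≈ 75.09 litres.

75.09 litres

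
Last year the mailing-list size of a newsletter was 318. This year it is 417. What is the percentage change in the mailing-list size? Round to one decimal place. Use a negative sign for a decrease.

Change: 417 − 318 = 99.
Relative to the original: 99 ÷ 318 ≈ 31.1%.

31.1%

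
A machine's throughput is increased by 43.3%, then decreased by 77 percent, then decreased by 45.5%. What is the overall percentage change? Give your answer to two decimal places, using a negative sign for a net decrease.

-82.04%

A 43.3% increase multiplies by 1.433.
Then a 77% decrease: 1.433 × 0.23 = 0.32959.
Then a 45.5% decrease: 0.32959 × 0.545 = 0.17962655.
Overall factor 0.17962655, i.e. -82.04%.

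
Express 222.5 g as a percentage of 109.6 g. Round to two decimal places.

222.5 g ÷ 109.6 g ≈ 203.01%.

203.01%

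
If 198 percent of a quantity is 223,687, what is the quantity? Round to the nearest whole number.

223,687 ÷ 1.98 ≈ 112,973.

112,973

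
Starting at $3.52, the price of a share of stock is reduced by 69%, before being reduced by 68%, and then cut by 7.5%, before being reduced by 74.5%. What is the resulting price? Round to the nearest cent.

$0.08

Each change multiplies by a factor: 0.31 × 0.32 × 0.925 × 0.255 = 0.0233988.
$3.52 × 0.0233988 = $0.082363776 ≈ $0.08.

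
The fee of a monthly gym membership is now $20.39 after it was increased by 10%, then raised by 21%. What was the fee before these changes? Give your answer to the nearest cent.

$15.32

The overall multiplier applied was 1.1 × 1.21 = 1.331.
So the original fee was $20.39 ÷ 1.331 ≈ $15.32.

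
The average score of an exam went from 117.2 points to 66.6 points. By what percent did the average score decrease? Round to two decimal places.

Change: 66.6 − 117.2 = -50.6.
Relative to the original: -50.6 ÷ 117.2 ≈ -43.17%.
So the average score decreased by 43.17%.

43.17%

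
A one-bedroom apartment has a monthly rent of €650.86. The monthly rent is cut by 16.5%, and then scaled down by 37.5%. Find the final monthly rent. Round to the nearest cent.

After the 16.5% decrease: €650.86 × 0.835 = €543.4681.
37.5% decrease: €543.4681 × 0.625 = €339.6675625 ≈ €339.67.

€339.67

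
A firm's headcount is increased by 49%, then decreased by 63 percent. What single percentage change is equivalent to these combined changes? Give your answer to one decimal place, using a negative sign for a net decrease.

A 49% increase multiplies by 1.49.
Then a 63% decrease: 1.49 × 0.37 = 0.5513.
Overall factor 0.5513, i.e. -44.9%.

-44.9%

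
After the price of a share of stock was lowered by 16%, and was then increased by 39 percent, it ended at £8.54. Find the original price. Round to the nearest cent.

£7.31

The overall multiplier applied was 0.84 × 1.39 = 1.1676.
So the original price was £8.54 ÷ 1.1676 ≈ £7.31.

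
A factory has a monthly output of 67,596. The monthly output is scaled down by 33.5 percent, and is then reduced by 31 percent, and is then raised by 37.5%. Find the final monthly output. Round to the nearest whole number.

42,648

Apply the 33.5% decrease: 67,596 × 0.665 = 44951.34.
31% decrease: 44951.34 × 0.69 = 31016.4246.
After the 37.5% increase: 31016.4246 × 1.375 = 42647.583825 ≈ 42,648.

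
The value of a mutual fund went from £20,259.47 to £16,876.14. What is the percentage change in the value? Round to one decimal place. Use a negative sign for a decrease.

Change: £16,876.14 − £20,259.47 = -£3,383.33.
Relative to the original: -£3,383.33 ÷ £20,259.47 ≈ -16.7%.

-16.7%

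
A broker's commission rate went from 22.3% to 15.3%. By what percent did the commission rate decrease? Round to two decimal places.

31.39%

The change is 15.3 − 22.3 = -7.0 percentage points.
Relative to the original 22.3%, that is -7.0 ÷ 22.3 ≈ -31.39%.
So the commission rate fell by 31.39%.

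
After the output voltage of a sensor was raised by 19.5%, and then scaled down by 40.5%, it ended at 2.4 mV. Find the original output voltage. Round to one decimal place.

The overall multiplier applied was 1.195 × 0.595 = 0.711025.
So the original output voltage was 2.4 ÷ 0.711025 ≈ 3.4 mV.

3.4 mV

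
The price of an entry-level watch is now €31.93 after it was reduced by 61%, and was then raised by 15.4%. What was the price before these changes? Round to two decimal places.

€70.95

Undoing the 15.4% increase: €31.93 ÷ 1.154 ≈ €27.668977.
Undoing the 61% decrease: €27.668977 ÷ 0.39 ≈ €70.95.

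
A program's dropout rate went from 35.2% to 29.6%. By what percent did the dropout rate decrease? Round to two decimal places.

15.91%

The change is 29.6 − 35.2 = -5.6 percentage points.
Relative to the original 35.2%, that is -5.6 ÷ 35.2 ≈ -15.91%.
So the dropout rate fell by 15.91%.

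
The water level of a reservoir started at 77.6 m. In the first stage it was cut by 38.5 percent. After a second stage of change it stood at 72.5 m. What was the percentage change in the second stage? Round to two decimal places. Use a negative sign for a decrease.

51.92%

After the first stage: 77.6 × 0.615 = 47.724.
Second-stage multiplier: 72.5 ÷ 47.724 ≈ 1.519152.
That is a change of 51.92%.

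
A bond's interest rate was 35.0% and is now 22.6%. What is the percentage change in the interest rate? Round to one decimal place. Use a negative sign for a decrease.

The change is 22.6 − 35.0 = -12.4 percentage points.
Relative to the original 35.0%, that is -12.4 ÷ 35.0 ≈ -35.4%.

-35.4%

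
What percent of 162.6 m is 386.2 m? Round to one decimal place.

386.2 m ÷ 162.6 m ≈ 237.5%.

237.5%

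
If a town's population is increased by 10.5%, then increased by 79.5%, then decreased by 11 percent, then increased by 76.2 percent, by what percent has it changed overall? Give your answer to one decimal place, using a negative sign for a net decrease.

The combined multiplier is 1.105 × 1.795 × 0.89 × 1.762 = 3.1104458255.
That corresponds to an increase of 211.0%.

211.0%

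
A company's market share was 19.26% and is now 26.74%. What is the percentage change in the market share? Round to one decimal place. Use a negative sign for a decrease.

The change is 26.74 − 19.26 = 7.48 percentage points.
Relative to the original 19.26%, that is 7.48 ÷ 19.26 ≈ 38.8%.

38.8%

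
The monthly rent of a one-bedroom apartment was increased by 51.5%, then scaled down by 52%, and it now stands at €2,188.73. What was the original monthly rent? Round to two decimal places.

Undoing the 52% decrease: €2,188.73 ÷ 0.48 ≈ €4559.854167.
Undoing the 51.5% increase: €4559.854167 ÷ 1.515 ≈ €3,009.80.

€3,009.80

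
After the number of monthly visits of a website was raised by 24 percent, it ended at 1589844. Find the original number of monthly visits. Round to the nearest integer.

1282132

The overall multiplier applied was 1.24.
So the original number of monthly visits was 1589844 ÷ 1.24 ≈ 1282132.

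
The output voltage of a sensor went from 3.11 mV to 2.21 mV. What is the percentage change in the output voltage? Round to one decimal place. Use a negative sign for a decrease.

-28.9%

Change: 2.21 − 3.11 = -0.90.
Relative to the original: -0.90 ÷ 3.11 ≈ -28.9%.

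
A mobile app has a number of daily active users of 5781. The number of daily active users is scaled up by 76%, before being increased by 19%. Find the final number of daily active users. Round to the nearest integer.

Each change multiplies by a factor: 1.76 × 1.19 = 2.0944.
5781 × 2.0944 = 12107.7264 ≈ 12108.

12108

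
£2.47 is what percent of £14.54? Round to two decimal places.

16.99%

£2.47 ÷ £14.54 ≈ 16.99%.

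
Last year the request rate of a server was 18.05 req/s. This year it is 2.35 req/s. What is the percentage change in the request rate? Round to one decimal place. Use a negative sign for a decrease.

-87.0%

Change: 2.35 − 18.05 = -15.70.
Relative to the original: -15.70 ÷ 18.05 ≈ -87.0%.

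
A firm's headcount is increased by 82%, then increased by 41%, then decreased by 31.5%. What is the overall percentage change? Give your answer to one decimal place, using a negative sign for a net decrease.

An 82% increase multiplies by 1.82.
Then a 41% increase: 1.82 × 1.41 = 2.5662.
Then a 31.5% decrease: 2.5662 × 0.685 = 1.757847.
Overall factor 1.757847, i.e. 75.8%.

75.8%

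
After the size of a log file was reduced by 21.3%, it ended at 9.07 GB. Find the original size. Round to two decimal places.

The overall multiplier applied was 0.787.
So the original size was 9.07 ÷ 0.787 ≈ 11.52 GB.

11.52 GB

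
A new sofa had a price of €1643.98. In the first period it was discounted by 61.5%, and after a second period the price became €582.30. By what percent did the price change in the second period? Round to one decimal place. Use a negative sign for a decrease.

After the first period: €1643.98 × 0.385 = €632.9323.
Second-period multiplier: €582.30 ÷ €632.9323 ≈ 0.92.
That is a change of -8.0%.

-8.0%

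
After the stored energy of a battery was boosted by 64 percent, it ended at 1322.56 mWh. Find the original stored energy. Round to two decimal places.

The overall multiplier applied was 1.64.
So the original stored energy was 1322.56 ÷ 1.64 ≈ 806.44 mWh.

806.44 mWh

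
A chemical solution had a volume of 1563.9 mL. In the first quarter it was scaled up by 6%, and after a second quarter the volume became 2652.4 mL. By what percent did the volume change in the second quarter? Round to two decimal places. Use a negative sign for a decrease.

After the first quarter: 1563.9 × 1.06 = 1657.734.
Second-quarter multiplier: 2652.4 ÷ 1657.734 ≈ 1.600015.
That is a change of 60.00%.

60.00%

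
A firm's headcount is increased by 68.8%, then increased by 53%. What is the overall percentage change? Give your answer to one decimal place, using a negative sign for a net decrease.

158.3%

A 68.8% increase multiplies by 1.688.
Then a 53% increase: 1.688 × 1.53 = 2.58264.
Overall factor 2.58264, i.e. 158.3%.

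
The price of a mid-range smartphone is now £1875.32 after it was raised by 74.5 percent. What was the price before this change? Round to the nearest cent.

£1074.68

The overall multiplier applied was 1.745.
So the original price was £1875.32 ÷ 1.745 ≈ £1074.68.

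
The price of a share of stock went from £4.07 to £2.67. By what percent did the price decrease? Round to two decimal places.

Change: £2.67 − £4.07 = -£1.40.
Relative to the original: -£1.40 ÷ £4.07 ≈ -34.40%.
So the price decreased by 34.40%.

34.40%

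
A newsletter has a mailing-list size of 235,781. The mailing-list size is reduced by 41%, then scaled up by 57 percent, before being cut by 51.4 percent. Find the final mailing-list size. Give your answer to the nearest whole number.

Each change multiplies by a factor: 0.59 × 1.57 × 0.486 = 0.4501818.
235,781 × 0.4501818 = 106144.3149858 ≈ 106,144.

106,144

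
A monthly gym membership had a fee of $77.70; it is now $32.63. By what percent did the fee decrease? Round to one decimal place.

Change: $32.63 − $77.70 = -$45.07.
Relative to the original: -$45.07 ÷ $77.70 ≈ -58.0%.
So the fee decreased by 58.0%.

58.0%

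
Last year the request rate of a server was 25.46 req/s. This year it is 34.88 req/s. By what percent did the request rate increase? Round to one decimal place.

37.0%

Change: 34.88 − 25.46 = 9.42.
Relative to the original: 9.42 ÷ 25.46 ≈ 37.0%.
So the request rate increased by 37.0%.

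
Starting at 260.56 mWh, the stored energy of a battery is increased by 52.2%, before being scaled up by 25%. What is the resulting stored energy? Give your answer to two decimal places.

495.72 mWh

Each change multiplies by a factor: 1.522 × 1.25 = 1.9025.
260.56 × 1.9025 = 495.7154 ≈ 495.72.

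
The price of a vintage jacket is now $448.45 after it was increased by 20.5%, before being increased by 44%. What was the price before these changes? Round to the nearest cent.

$258.44

Undoing the 44% increase: $448.45 ÷ 1.44 ≈ $311.423611.
Undoing the 20.5% increase: $311.423611 ÷ 1.205 ≈ $258.44.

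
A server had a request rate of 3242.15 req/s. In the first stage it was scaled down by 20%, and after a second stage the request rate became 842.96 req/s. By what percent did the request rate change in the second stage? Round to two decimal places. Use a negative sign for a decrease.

-67.50%

After the first stage: 3242.15 × 0.8 = 2593.72.
Second-stage multiplier: 842.96 ÷ 2593.72 ≈ 0.325.
That is a change of -67.50%.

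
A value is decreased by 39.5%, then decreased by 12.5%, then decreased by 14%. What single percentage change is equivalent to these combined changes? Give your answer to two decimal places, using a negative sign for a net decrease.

The combined multiplier is 0.605 × 0.875 × 0.86 = 0.4552625.
That corresponds to a decrease of 54.47%.

-54.47%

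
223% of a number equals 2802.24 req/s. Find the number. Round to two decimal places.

1256.61 req/s

2802.24 req/s ÷ 2.23 ≈ 1256.61 req/s.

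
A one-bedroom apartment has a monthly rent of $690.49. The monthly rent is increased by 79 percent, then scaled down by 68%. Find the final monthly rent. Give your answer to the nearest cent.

$395.51

Apply the 79% increase: $690.49 × 1.79 = $1235.9771.
Apply the 68% decrease: $1235.9771 × 0.32 = $395.512672 ≈ $395.51.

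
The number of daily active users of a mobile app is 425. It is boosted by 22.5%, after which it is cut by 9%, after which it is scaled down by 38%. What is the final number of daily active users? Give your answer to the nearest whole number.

Each change multiplies by a factor: 1.225 × 0.91 × 0.62 = 0.691145.
425 × 0.691145 = 293.736625 ≈ 294.

294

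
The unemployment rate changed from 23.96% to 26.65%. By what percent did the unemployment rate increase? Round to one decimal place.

11.2%

The change is 26.65 − 23.96 = 2.69 percentage points.
Relative to the original 23.96%, that is 2.69 ÷ 23.96 ≈ 11.2%.
So the unemployment rate rose by 11.2%.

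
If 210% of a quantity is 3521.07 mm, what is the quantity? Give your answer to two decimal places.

1676.70 mm

3521.07 mm ÷ 2.1 = 1676.70 mm.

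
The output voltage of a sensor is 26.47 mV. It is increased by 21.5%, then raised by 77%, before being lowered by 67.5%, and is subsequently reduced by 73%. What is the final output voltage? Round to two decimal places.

21.5% increase: 26.47 × 1.215 = 32.16105.
77% increase: 32.16105 × 1.77 = 56.9250585.
After the 67.5% decrease: 56.9250585 × 0.325 = 18.5006440125.
73% decrease: 18.5006440125 × 0.27 = 4.995173883375 ≈ 5.00.

5.00 mV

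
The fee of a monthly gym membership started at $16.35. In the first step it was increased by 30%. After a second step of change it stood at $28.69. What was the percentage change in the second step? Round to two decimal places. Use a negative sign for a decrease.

34.98%

After the first step: $16.35 × 1.3 = $21.255.
Second-step multiplier: $28.69 ÷ $21.255 ≈ 1.3498.
That is a change of 34.98%.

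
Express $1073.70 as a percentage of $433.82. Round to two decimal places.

$1073.70 ÷ $433.82 ≈ 247.50%.

247.50%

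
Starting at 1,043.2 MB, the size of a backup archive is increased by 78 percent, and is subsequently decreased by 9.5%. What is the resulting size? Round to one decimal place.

1,680.5 MB

Each change multiplies by a factor: 1.78 × 0.905 = 1.6109.
1,043.2 × 1.6109 = 1680.49088 ≈ 1,680.5.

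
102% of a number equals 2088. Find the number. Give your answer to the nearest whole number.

2088 ÷ 1.02 ≈ 2047.

2047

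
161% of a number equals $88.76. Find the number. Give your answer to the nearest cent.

$88.76 ÷ 1.61 ≈ $55.13.

$55.13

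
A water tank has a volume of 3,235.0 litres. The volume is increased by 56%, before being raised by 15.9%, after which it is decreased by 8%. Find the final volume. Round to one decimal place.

5,381.1 litres

56% increase: 3,235.0 × 1.56 = 5046.6.
After the 15.9% increase: 5046.6 × 1.159 = 5849.0094.
Apply the 8% decrease: 5849.0094 × 0.92 = 5381.088648 ≈ 5,381.1.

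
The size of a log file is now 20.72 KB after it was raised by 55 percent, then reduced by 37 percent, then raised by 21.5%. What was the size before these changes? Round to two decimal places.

17.46 KB

Undoing the 21.5% increase: 20.72 ÷ 1.215 ≈ 17.053498.
Undoing the 37% decrease: 17.053498 ÷ 0.63 ≈ 27.069044.
Undoing the 55% increase: 27.069044 ÷ 1.55 ≈ 17.46 KB.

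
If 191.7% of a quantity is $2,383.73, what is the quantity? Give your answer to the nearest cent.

$2,383.73 ÷ 1.917 ≈ $1,243.47.

$1,243.47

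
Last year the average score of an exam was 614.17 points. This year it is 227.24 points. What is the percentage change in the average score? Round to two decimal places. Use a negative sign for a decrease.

-63.00%

Change: 227.24 − 614.17 = -386.93.
Relative to the original: -386.93 ÷ 614.17 ≈ -63.00%.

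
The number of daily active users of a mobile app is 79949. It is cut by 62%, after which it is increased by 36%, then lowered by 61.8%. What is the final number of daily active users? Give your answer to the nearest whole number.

After the 62% decrease: 79949 × 0.38 = 30380.62.
Apply the 36% increase: 30380.62 × 1.36 = 41317.6432.
After the 61.8% decrease: 41317.6432 × 0.382 = 15783.3397024 ≈ 15783.

15783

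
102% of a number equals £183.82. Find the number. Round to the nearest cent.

£183.82 ÷ 1.02 ≈ £180.22.

£180.22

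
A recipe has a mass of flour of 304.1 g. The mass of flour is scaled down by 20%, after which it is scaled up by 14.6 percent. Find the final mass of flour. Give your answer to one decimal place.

278.8 g

20% decrease: 304.1 × 0.8 = 243.28.
After the 14.6% increase: 243.28 × 1.146 = 278.79888 ≈ 278.8.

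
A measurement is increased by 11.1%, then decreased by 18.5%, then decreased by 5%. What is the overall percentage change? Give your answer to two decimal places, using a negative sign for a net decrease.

-13.98%

An 11.1% increase multiplies by 1.111.
Then an 18.5% decrease: 1.111 × 0.815 = 0.905465.
Then a 5% decrease: 0.905465 × 0.95 = 0.86019175.
Overall factor 0.86019175, i.e. -13.98%.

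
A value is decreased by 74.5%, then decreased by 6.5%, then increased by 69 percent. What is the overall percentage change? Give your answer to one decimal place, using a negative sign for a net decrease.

The combined multiplier is 0.255 × 0.935 × 1.69 = 0.40293825.
That corresponds to a decrease of 59.7%.

-59.7%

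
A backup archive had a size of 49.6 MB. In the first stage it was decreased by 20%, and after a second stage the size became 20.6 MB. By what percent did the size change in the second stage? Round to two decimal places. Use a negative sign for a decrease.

After the first stage: 49.6 × 0.8 = 39.68.
Second-stage multiplier: 20.6 ÷ 39.68 ≈ 0.519153.
That is a change of -48.08%.

-48.08%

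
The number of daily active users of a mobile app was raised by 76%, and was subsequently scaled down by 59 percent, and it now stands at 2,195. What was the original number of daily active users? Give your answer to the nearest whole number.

Undoing the 59% decrease: 2,195 ÷ 0.41 ≈ 5353.658537.
Undoing the 76% increase: 5353.658537 ÷ 1.76 ≈ 3,042.

3,042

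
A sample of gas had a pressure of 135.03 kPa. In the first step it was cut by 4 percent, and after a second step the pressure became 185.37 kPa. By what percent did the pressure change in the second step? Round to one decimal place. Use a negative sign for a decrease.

After the first step: 135.03 × 0.96 = 129.6288.
Second-step multiplier: 185.37 ÷ 129.6288 ≈ 1.43001.
That is a change of 43.0%.

43.0%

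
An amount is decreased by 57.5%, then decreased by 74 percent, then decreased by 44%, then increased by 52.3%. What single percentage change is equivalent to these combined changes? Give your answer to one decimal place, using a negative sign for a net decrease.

-90.6%

A 57.5% decrease multiplies by 0.425.
Then a 74% decrease: 0.425 × 0.26 = 0.1105.
Then a 44% decrease: 0.1105 × 0.56 = 0.06188.
Then a 52.3% increase: 0.06188 × 1.523 = 0.09424324.
Overall factor 0.09424324, i.e. -90.6%.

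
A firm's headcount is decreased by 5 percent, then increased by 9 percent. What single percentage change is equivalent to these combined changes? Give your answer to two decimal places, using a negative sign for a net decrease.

3.55%

The combined multiplier is 0.95 × 1.09 = 1.0355.
That corresponds to an increase of 3.55%.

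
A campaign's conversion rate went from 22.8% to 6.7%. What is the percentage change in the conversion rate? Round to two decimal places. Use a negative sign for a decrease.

The change is 6.7 − 22.8 = -16.1 percentage points.
Relative to the original 22.8%, that is -16.1 ÷ 22.8 ≈ -70.61%.

-70.61%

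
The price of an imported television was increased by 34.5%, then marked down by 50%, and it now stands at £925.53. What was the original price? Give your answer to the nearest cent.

The overall multiplier applied was 1.345 × 0.5 = 0.6725.
So the original price was £925.53 ÷ 0.6725 ≈ £1376.25.

£1376.25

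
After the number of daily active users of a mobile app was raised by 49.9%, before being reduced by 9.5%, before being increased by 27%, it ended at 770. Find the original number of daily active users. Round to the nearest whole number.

447

Undoing the 27% increase: 770 ÷ 1.27 ≈ 606.299213.
Undoing the 9.5% decrease: 606.299213 ÷ 0.905 ≈ 669.943882.
Undoing the 49.9% increase: 669.943882 ÷ 1.499 ≈ 447.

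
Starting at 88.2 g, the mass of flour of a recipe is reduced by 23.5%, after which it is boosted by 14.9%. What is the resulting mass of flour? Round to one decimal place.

77.5 g

23.5% decrease: 88.2 × 0.765 = 67.473.
14.9% increase: 67.473 × 1.149 = 77.526477 ≈ 77.5.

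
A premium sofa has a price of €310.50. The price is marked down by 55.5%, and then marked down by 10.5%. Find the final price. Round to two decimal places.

€123.66

Each change multiplies by a factor: 0.445 × 0.895 = 0.398275.
€310.50 × 0.398275 = €123.6643875 ≈ €123.66.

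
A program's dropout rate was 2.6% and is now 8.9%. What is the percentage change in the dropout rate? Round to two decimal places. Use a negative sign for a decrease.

The change is 8.9 − 2.6 = 6.3 percentage points.
Relative to the original 2.6%, that is 6.3 ÷ 2.6 ≈ 242.31%.

242.31%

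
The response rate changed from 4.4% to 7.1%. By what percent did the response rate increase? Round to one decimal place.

The change is 7.1 − 4.4 = 2.7 percentage points.
Relative to the original 4.4%, that is 2.7 ÷ 4.4 ≈ 61.4%.
So the response rate rose by 61.4%.

61.4%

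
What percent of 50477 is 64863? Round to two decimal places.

128.50%

64863 ÷ 50477 ≈ 128.50%.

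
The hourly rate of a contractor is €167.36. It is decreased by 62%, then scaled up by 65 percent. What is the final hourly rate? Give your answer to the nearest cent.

62% decrease: €167.36 × 0.38 = €63.5968.
After the 65% increase: €63.5968 × 1.65 = €104.93472 ≈ €104.93.

€104.93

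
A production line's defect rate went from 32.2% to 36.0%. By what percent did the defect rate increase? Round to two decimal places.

The change is 36.0 − 32.2 = 3.8 percentage points.
Relative to the original 32.2%, that is 3.8 ÷ 32.2 ≈ 11.80%.
So the defect rate rose by 11.80%.

11.80%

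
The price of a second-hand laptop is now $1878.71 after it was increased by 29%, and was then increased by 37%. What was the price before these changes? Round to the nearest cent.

$1063.04

Undoing the 37% increase: $1878.71 ÷ 1.37 ≈ $1371.321168.
Undoing the 29% increase: $1371.321168 ÷ 1.29 ≈ $1063.04.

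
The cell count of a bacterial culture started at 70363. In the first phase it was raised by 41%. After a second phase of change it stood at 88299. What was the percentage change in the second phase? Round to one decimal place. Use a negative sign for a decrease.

-11.0%

After the first phase: 70363 × 1.41 = 99211.83.
Second-phase multiplier: 88299 ÷ 99211.83 ≈ 0.89.
That is a change of -11.0%.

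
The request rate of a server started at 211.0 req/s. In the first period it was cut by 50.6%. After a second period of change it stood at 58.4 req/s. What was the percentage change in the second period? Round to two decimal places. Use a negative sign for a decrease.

After the first period: 211.0 × 0.494 = 104.234.
Second-period multiplier: 58.4 ÷ 104.234 ≈ 0.560278.
That is a change of -43.97%.

-43.97%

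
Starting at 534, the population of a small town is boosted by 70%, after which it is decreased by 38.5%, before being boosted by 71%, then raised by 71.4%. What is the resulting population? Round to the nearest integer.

1636

70% increase: 534 × 1.7 = 907.8.
38.5% decrease: 907.8 × 0.615 = 558.297.
71% increase: 558.297 × 1.71 = 954.68787.
Apply the 71.4% increase: 954.68787 × 1.714 = 1636.33500918 ≈ 1636.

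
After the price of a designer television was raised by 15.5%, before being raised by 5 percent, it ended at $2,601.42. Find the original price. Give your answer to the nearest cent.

$2,145.06

Undoing the 5% increase: $2,601.42 ÷ 1.05 ≈ $2477.542857.
Undoing the 15.5% increase: $2477.542857 ÷ 1.155 ≈ $2,145.06.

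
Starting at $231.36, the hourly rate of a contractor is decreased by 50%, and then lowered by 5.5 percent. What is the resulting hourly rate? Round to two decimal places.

Each change multiplies by a factor: 0.5 × 0.945 = 0.4725.
$231.36 × 0.4725 = $109.3176 ≈ $109.32.

$109.32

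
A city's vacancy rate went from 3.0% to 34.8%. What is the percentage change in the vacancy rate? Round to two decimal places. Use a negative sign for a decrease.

The change is 34.8 − 3.0 = 31.8 percentage points.
Relative to the original 3.0%, that is 31.8 ÷ 3.0 = 1060.00%.

1060.00%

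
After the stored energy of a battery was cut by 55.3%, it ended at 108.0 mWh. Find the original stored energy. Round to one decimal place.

241.6 mWh

The overall multiplier applied was 0.447.
So the original stored energy was 108.0 ÷ 0.447 ≈ 241.6 mWh.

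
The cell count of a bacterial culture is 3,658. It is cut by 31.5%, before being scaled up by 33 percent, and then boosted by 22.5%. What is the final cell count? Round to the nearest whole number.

31.5% decrease: 3,658 × 0.685 = 2505.73.
Apply the 33% increase: 2505.73 × 1.33 = 3332.6209.
22.5% increase: 3332.6209 × 1.225 = 4082.4606025 ≈ 4,082.

4,082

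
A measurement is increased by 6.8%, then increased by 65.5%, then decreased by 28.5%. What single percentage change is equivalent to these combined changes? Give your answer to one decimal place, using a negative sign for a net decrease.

A 6.8% increase multiplies by 1.068.
Then a 65.5% increase: 1.068 × 1.655 = 1.76754.
Then a 28.5% decrease: 1.76754 × 0.715 = 1.2637911.
Overall factor 1.2637911, i.e. 26.4%.

26.4%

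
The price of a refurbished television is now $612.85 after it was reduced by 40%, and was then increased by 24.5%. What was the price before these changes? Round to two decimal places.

Undoing the 24.5% increase: $612.85 ÷ 1.245 ≈ $492.248996.
Undoing the 40% decrease: $492.248996 ÷ 0.6 ≈ $820.41.

$820.41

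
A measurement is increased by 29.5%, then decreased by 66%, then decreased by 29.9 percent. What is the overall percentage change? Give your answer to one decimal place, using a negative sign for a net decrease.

-69.1%

The combined multiplier is 1.295 × 0.34 × 0.701 = 0.3086503.
That corresponds to a decrease of 69.1%.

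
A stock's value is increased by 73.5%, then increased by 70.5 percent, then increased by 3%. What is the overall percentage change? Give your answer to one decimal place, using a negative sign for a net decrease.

The combined multiplier is 1.735 × 1.705 × 1.03 = 3.04692025.
That corresponds to an increase of 204.7%.

204.7%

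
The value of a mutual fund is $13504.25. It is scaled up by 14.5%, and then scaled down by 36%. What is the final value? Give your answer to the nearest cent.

$9895.91

After the 14.5% increase: $13504.25 × 1.145 = $15462.36625.
After the 36% decrease: $15462.36625 × 0.64 = $9895.9144 ≈ $9895.91.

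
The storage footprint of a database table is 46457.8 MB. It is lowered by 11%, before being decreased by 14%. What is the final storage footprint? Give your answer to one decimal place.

Apply the 11% decrease: 46457.8 × 0.89 = 41347.442.
14% decrease: 41347.442 × 0.86 = 35558.80012 ≈ 35558.8.

35558.8 MB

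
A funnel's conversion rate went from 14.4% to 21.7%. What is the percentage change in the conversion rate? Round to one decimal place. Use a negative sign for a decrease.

50.7%

The change is 21.7 − 14.4 = 7.3 percentage points.
Relative to the original 14.4%, that is 7.3 ÷ 14.4 ≈ 50.7%.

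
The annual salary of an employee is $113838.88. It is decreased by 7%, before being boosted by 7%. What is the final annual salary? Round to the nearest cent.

Each change multiplies by a factor: 0.93 × 1.07 = 0.9951.
$113838.88 × 0.9951 = $113281.069488 ≈ $113281.07.

$113281.07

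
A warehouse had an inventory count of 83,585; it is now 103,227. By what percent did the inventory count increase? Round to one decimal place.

Change: 103,227 − 83,585 = 19,642.
Relative to the original: 19,642 ÷ 83,585 ≈ 23.5%.
So the inventory count increased by 23.5%.

23.5%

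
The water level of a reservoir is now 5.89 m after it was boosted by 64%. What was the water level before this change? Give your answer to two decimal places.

3.59 m

The overall multiplier applied was 1.64.
So the original water level was 5.89 ÷ 1.64 ≈ 3.59 m.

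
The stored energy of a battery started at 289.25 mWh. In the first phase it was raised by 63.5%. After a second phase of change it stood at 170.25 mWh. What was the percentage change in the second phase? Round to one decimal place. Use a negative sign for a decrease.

-64.0%

After the first phase: 289.25 × 1.635 = 472.92375.
Second-phase multiplier: 170.25 ÷ 472.92375 ≈ 0.35999.
That is a change of -64.0%.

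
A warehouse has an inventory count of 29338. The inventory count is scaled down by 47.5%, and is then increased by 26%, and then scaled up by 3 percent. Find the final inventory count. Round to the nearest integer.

After the 47.5% decrease: 29338 × 0.525 = 15402.45.
After the 26% increase: 15402.45 × 1.26 = 19407.087.
After the 3% increase: 19407.087 × 1.03 = 19989.29961 ≈ 19989.

19989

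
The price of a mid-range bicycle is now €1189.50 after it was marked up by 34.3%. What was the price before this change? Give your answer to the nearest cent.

The overall multiplier applied was 1.343.
So the original price was €1189.50 ÷ 1.343 ≈ €885.70.

€885.70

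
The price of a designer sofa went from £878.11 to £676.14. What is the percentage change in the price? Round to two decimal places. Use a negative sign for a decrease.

-23.00%

Change: £676.14 − £878.11 = -£201.97.
Relative to the original: -£201.97 ÷ £878.11 ≈ -23.00%.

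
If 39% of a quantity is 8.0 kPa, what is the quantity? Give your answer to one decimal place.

8.0 kPa ÷ 0.39 ≈ 20.5 kPa.

20.5 kPa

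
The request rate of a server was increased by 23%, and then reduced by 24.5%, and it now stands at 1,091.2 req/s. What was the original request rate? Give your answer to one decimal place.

1,175.0 req/s

Undoing the 24.5% decrease: 1,091.2 ÷ 0.755 ≈ 1445.298013.
Undoing the 23% increase: 1445.298013 ÷ 1.23 ≈ 1,175.0 req/s.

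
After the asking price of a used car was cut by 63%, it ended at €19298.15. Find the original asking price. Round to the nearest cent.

€52157.16

The overall multiplier applied was 0.37.
So the original asking price was €19298.15 ÷ 0.37 ≈ €52157.16.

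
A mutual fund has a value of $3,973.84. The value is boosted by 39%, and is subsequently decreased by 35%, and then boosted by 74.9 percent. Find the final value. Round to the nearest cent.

$6,279.55

After the 39% increase: $3,973.84 × 1.39 = $5523.6376.
After the 35% decrease: $5523.6376 × 0.65 = $3590.36444.
After the 74.9% increase: $3590.36444 × 1.749 = $6279.54740556 ≈ $6,279.55.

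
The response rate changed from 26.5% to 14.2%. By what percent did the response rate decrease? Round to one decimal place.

46.4%

The change is 14.2 − 26.5 = -12.3 percentage points.
Relative to the original 26.5%, that is -12.3 ÷ 26.5 ≈ -46.4%.
So the response rate fell by 46.4%.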